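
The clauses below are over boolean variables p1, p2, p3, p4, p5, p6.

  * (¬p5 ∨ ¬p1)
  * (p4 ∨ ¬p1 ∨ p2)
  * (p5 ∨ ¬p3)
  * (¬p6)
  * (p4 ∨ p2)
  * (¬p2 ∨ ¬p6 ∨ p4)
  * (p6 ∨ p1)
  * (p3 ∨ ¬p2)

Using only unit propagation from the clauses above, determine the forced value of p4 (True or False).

True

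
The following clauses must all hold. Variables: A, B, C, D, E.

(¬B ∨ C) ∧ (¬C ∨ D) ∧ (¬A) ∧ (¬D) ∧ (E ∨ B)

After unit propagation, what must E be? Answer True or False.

True

(¬A) is a unit clause: A = False.
Unit clause (¬D) sets D = False.
From (D ∨ ¬C) and D = False: C = False.
From (¬B ∨ C) and C = False: B = False.
(E ∨ B) with B = False leaves only E, so E = True.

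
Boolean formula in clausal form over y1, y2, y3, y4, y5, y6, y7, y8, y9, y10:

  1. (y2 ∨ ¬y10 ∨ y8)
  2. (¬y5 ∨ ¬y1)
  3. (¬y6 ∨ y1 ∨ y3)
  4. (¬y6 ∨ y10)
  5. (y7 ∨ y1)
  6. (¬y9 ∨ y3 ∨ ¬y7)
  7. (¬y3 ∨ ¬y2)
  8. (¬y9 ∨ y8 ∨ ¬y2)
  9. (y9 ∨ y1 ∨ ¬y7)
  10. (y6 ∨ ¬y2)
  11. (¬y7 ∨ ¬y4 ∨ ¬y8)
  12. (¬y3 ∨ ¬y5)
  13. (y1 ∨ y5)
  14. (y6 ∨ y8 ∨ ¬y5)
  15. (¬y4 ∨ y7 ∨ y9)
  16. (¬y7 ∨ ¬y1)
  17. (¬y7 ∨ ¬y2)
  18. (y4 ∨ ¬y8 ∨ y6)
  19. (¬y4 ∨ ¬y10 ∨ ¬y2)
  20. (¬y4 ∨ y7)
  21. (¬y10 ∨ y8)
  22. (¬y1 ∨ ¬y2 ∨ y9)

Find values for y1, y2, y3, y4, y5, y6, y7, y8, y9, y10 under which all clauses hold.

y1=True, y2=False, y3=True, y4=False, y5=False, y6=True, y7=False, y8=True, y9=True, y10=True

Branch on y1: take y1 = True.
  then y5 is forced to False.
  then y7 is forced to False.
  then y4 is forced to False.
The remaining clauses are satisfied by y2 = False, y3 = True, y6 = True, y8 = True, y9 = True, y10 = True.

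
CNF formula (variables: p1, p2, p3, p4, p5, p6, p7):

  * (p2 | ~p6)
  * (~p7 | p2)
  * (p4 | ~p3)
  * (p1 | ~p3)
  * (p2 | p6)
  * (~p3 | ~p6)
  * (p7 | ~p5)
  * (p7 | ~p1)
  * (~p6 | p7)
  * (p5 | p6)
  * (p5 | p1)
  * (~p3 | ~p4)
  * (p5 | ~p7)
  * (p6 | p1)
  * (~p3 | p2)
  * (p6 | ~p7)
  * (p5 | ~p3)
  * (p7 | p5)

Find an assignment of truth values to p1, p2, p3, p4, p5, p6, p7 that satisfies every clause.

Pure literal: p2 appears only positively; assign p2 = True.
p3 occurs only negated in the remaining clauses — set p3 = False.
Branch on p1: take p1 = True.
  then p7 is forced to True.
  then p5 is forced to True.
  then p6 is forced to True.
p4 is now unconstrained; take p4 = True.

p1=True, p2=True, p3=False, p4=True, p5=True, p6=True, p7=True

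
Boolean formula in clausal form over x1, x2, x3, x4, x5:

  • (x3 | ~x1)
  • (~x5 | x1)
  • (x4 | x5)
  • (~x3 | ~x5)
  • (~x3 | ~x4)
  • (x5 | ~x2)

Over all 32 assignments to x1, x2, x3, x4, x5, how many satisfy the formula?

1

The models are:
  x1=F x2=F x3=F x4=T x5=F
That's 1 in total.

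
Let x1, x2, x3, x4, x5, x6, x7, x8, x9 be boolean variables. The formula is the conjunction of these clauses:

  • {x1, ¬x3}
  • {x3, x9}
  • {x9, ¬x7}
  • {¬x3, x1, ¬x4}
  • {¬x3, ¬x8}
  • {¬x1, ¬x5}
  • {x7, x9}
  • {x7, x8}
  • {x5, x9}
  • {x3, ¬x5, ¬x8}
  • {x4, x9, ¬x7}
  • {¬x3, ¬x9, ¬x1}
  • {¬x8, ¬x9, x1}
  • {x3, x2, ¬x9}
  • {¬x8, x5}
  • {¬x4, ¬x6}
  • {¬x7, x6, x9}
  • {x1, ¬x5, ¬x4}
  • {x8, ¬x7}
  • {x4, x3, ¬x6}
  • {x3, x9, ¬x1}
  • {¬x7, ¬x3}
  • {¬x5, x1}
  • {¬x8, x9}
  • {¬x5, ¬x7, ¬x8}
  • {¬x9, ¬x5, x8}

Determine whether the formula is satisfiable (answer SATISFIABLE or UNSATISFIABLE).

x9 = True:
  x3 = True:
    propagation gives x1=True; an empty clause results — contradiction.
  x3 = False:
    x5 = True:
      propagation gives x1=False; contradiction.
    x5 = False:
      propagation gives x8=False, x7=True; contradiction.
x9 = False:
  propagation gives x3=True, x1=True, x7=False; an empty clause results — contradiction.
Every branch closes, so no satisfying assignment exists.

UNSATISFIABLE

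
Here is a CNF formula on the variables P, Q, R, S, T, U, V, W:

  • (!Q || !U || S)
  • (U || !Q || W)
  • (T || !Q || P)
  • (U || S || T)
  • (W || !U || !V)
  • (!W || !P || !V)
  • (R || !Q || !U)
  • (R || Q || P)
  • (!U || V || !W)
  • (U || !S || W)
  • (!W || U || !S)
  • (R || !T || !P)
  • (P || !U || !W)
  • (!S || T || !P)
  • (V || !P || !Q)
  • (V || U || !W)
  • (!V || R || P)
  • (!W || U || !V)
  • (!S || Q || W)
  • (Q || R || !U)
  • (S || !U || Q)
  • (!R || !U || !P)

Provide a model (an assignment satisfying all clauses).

P=False, Q=True, R=True, S=True, T=True, U=True, V=False, W=False

Check each clause:
  1. (S || !U || !Q) — S is true.
  2. (W || U || !Q) — U is true.
  3. (!Q || T || P) — T is true.
  4. (U || T || S) — S is true.
  5. (W || !U || !V) — !V is true.
  6. (!P || !W || !V) — !W is true.
  7. (R || !U || !Q) — R is true.
  8. (P || R || Q) — Q is true.
  9. (!U || !W || V) — !W is true.
  10. (W || !S || U) — U is true.
  11. (!S || U || !W) — !W is true.
  12. (!T || !P || R) — R is true.
  13. (P || !U || !W) — !W is true.
  14. (!P || T || !S) — T is true.
  15. (!Q || V || !P) — !P is true.
  16. (!W || V || U) — !W is true.
  17. (P || !V || R) — !V is true.
  18. (!V || !W || U) — !W is true.
  19. (W || Q || !S) — Q is true.
  20. (R || Q || !U) — Q is true.
  21. (S || Q || !U) — Q is true.
  22. (!U || !R || !P) — !P is true.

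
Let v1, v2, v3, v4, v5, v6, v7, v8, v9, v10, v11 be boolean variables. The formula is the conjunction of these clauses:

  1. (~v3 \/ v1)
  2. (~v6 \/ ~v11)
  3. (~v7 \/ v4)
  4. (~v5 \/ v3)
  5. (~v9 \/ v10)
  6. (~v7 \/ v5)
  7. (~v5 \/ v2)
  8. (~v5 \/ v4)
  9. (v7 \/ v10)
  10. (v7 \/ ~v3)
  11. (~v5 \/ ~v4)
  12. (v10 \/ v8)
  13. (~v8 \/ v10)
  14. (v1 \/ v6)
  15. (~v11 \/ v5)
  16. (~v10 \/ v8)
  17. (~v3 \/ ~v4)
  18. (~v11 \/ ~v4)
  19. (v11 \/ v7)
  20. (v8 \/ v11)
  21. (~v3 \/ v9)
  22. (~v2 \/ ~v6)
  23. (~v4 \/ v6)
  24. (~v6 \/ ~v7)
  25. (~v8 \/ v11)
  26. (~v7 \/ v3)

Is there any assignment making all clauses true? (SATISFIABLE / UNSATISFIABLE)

UNSATISFIABLE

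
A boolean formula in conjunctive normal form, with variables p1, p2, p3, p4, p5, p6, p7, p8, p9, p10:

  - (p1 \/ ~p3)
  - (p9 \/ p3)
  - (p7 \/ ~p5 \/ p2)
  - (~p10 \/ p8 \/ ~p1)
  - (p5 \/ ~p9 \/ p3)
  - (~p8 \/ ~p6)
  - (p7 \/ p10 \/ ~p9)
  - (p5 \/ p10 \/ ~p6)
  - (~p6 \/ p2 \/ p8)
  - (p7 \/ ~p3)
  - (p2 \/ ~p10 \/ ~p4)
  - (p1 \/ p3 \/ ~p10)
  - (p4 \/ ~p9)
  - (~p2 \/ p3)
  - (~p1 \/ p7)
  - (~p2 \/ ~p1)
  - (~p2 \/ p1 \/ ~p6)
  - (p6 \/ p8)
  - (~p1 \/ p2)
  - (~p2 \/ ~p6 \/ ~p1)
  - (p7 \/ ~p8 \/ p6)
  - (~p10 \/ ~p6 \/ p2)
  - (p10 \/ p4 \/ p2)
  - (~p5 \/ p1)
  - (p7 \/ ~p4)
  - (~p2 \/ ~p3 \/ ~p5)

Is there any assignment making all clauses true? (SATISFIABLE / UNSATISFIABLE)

UNSATISFIABLE

p2 = True:
  propagation gives p3=True, p1=True; an empty clause results — contradiction.
p2 = False:
  propagation gives p1=False, p3=False, p9=True, p5=True; an empty clause results — contradiction.
Every branch closes, so no satisfying assignment exists.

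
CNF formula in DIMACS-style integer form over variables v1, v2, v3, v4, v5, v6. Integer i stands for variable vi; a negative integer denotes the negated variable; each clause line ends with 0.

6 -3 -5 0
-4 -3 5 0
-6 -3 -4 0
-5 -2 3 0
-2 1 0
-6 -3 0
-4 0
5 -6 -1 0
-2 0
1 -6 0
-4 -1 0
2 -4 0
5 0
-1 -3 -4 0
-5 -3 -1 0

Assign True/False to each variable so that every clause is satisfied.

v1=1  v2=0  v3=0  v4=0  v5=1  v6=0

Unit propagation: (NOT v4) forces v4 = False.
The clause (NOT v2) is unit: v2 must be False.
The clause (v5) is unit: v5 must be True.
Pure literal: v3 appears only negated; assign v3 = False.
Try v1 = True.
v6 is now unconstrained; take v6 = False.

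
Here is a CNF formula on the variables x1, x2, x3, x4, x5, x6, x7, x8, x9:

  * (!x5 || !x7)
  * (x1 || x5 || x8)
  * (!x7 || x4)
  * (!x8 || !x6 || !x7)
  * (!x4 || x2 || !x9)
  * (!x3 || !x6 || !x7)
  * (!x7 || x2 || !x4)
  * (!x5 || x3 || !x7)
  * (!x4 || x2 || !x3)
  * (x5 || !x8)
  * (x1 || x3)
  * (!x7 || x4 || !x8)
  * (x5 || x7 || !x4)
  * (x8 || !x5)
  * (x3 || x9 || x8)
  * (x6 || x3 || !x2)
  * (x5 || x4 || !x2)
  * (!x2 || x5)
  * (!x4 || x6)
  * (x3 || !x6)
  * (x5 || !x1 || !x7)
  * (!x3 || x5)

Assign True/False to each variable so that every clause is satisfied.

x1 = 1, x2 = 0, x3 = 0, x4 = 0, x5 = 0, x6 = 0, x7 = 0, x8 = 0, x9 = 1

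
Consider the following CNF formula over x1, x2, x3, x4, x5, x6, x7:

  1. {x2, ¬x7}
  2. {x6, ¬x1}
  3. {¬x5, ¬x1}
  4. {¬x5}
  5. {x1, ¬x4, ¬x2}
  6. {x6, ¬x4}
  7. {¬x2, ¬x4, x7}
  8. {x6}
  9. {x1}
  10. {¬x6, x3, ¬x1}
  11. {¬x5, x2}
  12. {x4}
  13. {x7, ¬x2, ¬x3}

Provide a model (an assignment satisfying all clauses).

The clause (¬x5) is unit: x5 must be False.
Unit propagation: (x6) forces x6 = True.
Unit propagation: (x1) forces x1 = True.
Unit propagation: (x3) forces x3 = True.
Unit propagation: (x4) forces x4 = True.
Set x2 = False and propagate.
  then x7 is forced to False.

x1=T  x2=F  x3=T  x4=T  x5=F  x6=T  x7=F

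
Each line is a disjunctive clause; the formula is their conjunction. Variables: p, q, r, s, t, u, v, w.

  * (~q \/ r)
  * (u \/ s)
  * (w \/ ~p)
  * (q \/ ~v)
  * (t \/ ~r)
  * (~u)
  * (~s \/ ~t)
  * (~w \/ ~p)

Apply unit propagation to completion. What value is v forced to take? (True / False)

(~u) is a unit clause: u = False.
(s \/ u): since u = False, the clause reduces to (s). s = True.
(~s \/ ~t): since s = True, the clause reduces to (~t). t = False.
In (~r \/ t), t is now false; ~r must hold, so r = False.
(~q \/ r): since r = False, the clause reduces to (~q). q = False.
From (~v \/ q) and q = False: v = False.

False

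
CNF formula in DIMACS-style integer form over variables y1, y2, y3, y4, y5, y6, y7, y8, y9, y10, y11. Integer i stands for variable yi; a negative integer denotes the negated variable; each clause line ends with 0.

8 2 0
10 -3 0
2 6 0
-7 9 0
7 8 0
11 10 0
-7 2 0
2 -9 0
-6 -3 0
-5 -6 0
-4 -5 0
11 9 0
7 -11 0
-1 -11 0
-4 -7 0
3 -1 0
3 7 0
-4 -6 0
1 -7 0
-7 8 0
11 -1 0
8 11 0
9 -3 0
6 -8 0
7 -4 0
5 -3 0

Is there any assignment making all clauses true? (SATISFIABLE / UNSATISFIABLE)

UNSATISFIABLE

y7 = True:
  propagation gives y9=True, y2=True, y4=False, y1=True; an empty clause results — contradiction.
y7 = False:
  propagation gives y8=True, y11=False, y10=True, y9=True; an empty clause results — contradiction.
Every branch closes, so no satisfying assignment exists.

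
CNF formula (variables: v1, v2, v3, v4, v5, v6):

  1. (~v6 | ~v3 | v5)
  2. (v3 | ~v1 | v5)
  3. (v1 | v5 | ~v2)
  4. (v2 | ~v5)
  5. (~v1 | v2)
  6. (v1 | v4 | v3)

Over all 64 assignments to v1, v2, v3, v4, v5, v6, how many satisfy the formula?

Split on v1, then v5.
  v1=1, v5=1: forces v2=1; v3, v4, v6 free → 2^3 = 8.
  v1=1, v5=0: remaining (v2,v3,v4,v6) ∈ {(1,1,0,0); (1,1,1,0)} — 2.
  v1=0, v5=1: v6 free; 3 ways for (v2,v3,v4) × 2^1 = 6.
  v1=0, v5=0: remaining (v2,v3,v4,v6) ∈ {(0,0,1,0); (0,0,1,1); (0,1,0,0); (0,1,1,0)} — 4.
Total: 8 + 2 + 6 + 4 = 20.

20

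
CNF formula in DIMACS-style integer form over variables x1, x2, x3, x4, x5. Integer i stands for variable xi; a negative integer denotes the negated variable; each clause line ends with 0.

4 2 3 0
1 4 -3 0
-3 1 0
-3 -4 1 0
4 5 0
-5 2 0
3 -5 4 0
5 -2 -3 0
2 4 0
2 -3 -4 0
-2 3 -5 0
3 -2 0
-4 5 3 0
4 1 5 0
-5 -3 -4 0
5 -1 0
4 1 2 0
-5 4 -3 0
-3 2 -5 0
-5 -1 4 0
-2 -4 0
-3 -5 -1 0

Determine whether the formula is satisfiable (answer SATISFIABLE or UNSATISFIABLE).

UNSATISFIABLE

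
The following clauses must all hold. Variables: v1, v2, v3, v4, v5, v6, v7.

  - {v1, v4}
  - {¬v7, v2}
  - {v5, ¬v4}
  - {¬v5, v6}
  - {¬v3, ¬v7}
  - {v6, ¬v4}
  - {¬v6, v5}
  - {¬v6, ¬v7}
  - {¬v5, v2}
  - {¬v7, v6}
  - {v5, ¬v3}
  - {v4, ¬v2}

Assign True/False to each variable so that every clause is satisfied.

v1=True, v2=True, v3=True, v4=True, v5=True, v6=True, v7=False

Pure literal: v1 appears only positively; assign v1 = True.
Pure literal: v7 appears only negated; assign v7 = False.
Set v2 = True and propagate.
  then v4 is forced to True.
  then v5 is forced to True.
  then v6 is forced to True.
v3 is now unconstrained; take v3 = True.
Every clause has at least one true literal under this assignment.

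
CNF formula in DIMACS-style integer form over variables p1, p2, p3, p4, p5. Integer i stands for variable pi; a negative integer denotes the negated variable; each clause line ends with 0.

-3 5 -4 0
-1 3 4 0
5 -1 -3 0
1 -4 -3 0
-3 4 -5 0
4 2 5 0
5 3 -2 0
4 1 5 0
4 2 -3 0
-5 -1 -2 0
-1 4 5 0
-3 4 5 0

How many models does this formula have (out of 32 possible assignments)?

8

The models are:
  p1=0 p2=0 p3=0 p4=0 p5=1
  p1=0 p2=0 p3=0 p4=1 p5=0
  p1=0 p2=0 p3=0 p4=1 p5=1
  p1=0 p2=1 p3=0 p4=0 p5=1
  p1=0 p2=1 p3=0 p4=1 p5=1
  p1=1 p2=0 p3=0 p4=1 p5=0
  p1=1 p2=0 p3=0 p4=1 p5=1
  p1=1 p2=0 p3=1 p4=1 p5=1
Count: 8.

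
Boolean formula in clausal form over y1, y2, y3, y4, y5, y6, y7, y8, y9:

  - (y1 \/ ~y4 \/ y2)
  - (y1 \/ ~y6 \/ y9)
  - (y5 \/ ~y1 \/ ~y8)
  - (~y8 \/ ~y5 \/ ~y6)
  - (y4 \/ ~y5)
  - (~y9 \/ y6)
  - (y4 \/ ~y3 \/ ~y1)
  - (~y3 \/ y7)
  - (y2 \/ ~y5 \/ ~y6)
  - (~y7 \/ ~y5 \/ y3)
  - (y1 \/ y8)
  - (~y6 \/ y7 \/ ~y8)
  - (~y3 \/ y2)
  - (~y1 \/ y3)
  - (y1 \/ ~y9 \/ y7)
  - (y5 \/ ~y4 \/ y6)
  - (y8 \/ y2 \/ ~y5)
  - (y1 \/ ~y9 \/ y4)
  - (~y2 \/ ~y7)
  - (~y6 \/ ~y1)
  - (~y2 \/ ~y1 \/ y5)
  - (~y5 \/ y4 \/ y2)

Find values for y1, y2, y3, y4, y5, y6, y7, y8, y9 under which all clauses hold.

y1 = False, y2 = False, y3 = False, y4 = False, y5 = False, y6 = False, y7 = True, y8 = True, y9 = False

Branch on y1: take y1 = False.
  then y8 is forced to True.
Branch on y2: take y2 = False.
  then y4 is forced to False.
  then y5 is forced to False.
  then y3 is forced to False.
  then y9 is forced to False.
  then y6 is forced to False.
y7 is now unconstrained; take y7 = True.
Check each clause:
  1. (y2 \/ y1 \/ ~y4) — ~y4 is true.
  2. (y9 \/ ~y6 \/ y1) — ~y6 is true.
  3. (~y1 \/ ~y8 \/ y5) — ~y1 is true.
  4. (~y8 \/ ~y5 \/ ~y6) — ~y6 is true.
  5. (~y5 \/ y4) — ~y5 is true.
  6. (~y9 \/ y6) — ~y9 is true.
  7. (y4 \/ ~y1 \/ ~y3) — ~y3 is true.
  8. (y7 \/ ~y3) — ~y3 is true.
  9. (~y5 \/ y2 \/ ~y6) — ~y6 is true.
  10. (~y7 \/ y3 \/ ~y5) — ~y5 is true.
  11. (y1 \/ y8) — y8 is true.
  12. (~y8 \/ y7 \/ ~y6) — ~y6 is true.
  13. (y2 \/ ~y3) — ~y3 is true.
  14. (y3 \/ ~y1) — ~y1 is true.
  15. (y1 \/ y7 \/ ~y9) — y7 is true.
  16. (y6 \/ y5 \/ ~y4) — ~y4 is true.
  17. (~y5 \/ y2 \/ y8) — y8 is true.
  18. (~y9 \/ y1 \/ y4) — ~y9 is true.
  19. (~y2 \/ ~y7) — ~y2 is true.
  20. (~y6 \/ ~y1) — ~y6 is true.
  21. (~y2 \/ ~y1 \/ y5) — ~y1 is true.
  22. (y4 \/ ~y5 \/ y2) — ~y5 is true.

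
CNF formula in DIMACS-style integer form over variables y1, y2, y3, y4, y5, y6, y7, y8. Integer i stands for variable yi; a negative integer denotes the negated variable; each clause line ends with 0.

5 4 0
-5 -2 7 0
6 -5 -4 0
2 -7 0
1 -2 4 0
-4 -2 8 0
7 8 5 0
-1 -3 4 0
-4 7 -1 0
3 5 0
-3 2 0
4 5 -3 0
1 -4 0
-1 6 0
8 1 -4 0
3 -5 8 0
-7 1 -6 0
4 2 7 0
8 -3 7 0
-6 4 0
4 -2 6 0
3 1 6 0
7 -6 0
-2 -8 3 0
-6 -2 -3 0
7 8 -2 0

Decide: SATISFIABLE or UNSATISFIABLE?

UNSATISFIABLE

y4 = True:
  propagation gives y1=True, y7=True, y2=True, y8=True; an empty clause results — contradiction.
y4 = False:
  propagation gives y5=True, y6=False, y1=False, y2=False; an empty clause results — contradiction.
Every branch closes, so no satisfying assignment exists.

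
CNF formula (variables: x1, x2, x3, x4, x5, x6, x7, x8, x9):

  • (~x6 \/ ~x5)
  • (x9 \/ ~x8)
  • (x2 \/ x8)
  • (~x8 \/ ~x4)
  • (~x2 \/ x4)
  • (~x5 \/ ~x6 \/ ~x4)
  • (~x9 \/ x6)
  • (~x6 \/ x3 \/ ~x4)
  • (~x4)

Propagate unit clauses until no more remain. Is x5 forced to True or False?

Unit clause (~x4) sets x4 = False.
(x4 \/ ~x2): since x4 = False, the clause reduces to (~x2). x2 = False.
(x8 \/ x2) with x2 = False leaves only x8, so x8 = True.
From (~x8 \/ x9) and x8 = True: x9 = True.
(x6 \/ ~x9) with x9 = True leaves only x6, so x6 = True.
(~x5 \/ ~x6): since x6 = True, the clause reduces to (~x5). x5 = False.

False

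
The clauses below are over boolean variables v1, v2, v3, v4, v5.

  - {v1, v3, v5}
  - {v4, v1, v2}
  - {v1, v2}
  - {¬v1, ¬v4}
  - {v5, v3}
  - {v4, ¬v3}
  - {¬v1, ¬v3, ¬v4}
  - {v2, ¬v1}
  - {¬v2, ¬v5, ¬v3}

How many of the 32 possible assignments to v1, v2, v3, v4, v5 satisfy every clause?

4

Satisfying assignments:
  v1=F v2=T v3=F v4=F v5=T
  v1=F v2=T v3=F v4=T v5=T
  v1=F v2=T v3=T v4=T v5=F
  v1=T v2=T v3=F v4=F v5=T
That's 4 in total.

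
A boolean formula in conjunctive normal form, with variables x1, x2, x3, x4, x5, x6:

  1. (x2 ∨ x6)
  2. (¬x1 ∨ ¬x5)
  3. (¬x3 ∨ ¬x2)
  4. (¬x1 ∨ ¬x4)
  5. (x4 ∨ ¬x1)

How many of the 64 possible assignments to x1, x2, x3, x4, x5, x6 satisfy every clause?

16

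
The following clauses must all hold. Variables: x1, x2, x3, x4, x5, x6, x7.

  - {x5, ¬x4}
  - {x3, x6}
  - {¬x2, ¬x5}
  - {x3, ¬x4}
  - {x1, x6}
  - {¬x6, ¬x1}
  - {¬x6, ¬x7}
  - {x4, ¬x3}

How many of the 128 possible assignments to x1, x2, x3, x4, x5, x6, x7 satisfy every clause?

The models are:
  x1=F x2=F x3=F x4=F x5=F x6=T x7=F
  x1=F x2=F x3=F x4=F x5=T x6=T x7=F
  x1=F x2=F x3=T x4=T x5=T x6=T x7=F
  x1=F x2=T x3=F x4=F x5=F x6=T x7=F
  x1=T x2=F x3=T x4=T x5=T x6=F x7=F
  x1=T x2=F x3=T x4=T x5=T x6=F x7=T
That's 6 in total.

6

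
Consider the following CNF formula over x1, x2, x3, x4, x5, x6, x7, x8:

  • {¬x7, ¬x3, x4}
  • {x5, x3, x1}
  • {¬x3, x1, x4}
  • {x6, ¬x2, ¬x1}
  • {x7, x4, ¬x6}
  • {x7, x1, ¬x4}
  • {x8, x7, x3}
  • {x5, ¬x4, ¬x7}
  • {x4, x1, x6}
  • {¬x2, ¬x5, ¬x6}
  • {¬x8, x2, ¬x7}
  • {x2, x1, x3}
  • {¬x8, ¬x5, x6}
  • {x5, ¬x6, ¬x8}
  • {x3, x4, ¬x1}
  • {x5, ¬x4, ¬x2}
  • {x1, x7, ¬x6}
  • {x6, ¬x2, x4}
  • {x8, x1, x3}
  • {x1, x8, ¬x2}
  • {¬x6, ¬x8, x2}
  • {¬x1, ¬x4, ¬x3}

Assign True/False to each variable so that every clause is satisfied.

x1=True, x2=False, x3=False, x4=True, x5=False, x6=False, x7=False, x8=True

Try x1 = True.
Set x2 = False and propagate.
For the remaining variables, x3 = False, x4 = True, x5 = False, x6 = False, x7 = False, x8 = True works.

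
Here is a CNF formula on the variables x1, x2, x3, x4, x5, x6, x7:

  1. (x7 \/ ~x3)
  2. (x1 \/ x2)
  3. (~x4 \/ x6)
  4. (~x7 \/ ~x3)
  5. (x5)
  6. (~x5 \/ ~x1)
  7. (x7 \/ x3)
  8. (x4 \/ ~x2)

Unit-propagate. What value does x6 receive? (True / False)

(x5) is a unit clause: x5 = True.
(~x1 \/ ~x5): since x5 = True, the clause reduces to (~x1). x1 = False.
(x1 \/ x2): since x1 = False, the clause reduces to (x2). x2 = True.
(~x2 \/ x4) with x2 = True leaves only x4, so x4 = True.
In (~x4 \/ x6), ~x4 is now false; x6 must hold, so x6 = True.

True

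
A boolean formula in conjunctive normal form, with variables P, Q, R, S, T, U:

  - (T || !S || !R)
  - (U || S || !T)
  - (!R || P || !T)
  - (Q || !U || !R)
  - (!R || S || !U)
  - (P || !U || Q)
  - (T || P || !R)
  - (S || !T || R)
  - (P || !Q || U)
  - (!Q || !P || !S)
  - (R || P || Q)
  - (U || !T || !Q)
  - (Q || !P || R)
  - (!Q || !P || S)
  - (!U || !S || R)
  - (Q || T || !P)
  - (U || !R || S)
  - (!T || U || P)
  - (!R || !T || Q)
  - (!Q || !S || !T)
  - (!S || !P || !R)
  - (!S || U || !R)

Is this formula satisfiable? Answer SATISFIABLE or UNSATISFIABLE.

SATISFIABLE

Set P = False and propagate.
The remaining clauses are satisfied by Q = True, R = False, S = False, T = False, U = True.
So P=False, Q=True, R=False, S=False, T=False, U=True is a satisfying assignment.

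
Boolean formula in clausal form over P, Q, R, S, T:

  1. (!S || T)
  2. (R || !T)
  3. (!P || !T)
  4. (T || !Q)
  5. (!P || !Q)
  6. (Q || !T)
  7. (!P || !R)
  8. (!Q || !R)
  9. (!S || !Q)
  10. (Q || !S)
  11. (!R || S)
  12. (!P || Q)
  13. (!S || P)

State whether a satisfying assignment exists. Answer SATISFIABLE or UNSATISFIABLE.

Set P = False and propagate.
  then S is forced to False.
  then R is forced to False.
  then T is forced to False.
  then Q is forced to False.
So P = 0, Q = 0, R = 0, S = 0, T = 0 is a satisfying assignment.

SATISFIABLE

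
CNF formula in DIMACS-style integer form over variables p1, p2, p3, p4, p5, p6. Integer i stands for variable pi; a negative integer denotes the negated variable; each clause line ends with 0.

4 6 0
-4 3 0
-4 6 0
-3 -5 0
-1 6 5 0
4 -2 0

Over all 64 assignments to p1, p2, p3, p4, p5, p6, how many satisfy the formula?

10

Split on p4, then p6.
  p4=T, p6=T: remaining (p1,p2,p3,p5) ∈ {(F,F,T,F); (F,T,T,F); (T,F,T,F); (T,T,T,F)} — 4.
  p4=T, p6=F: a clause becomes empty — 0.
  p4=F, p6=T: p1 free; 3 ways for (p2,p3,p5) × 2^1 = 6.
  p4=F, p6=F: a clause becomes empty — 0.
Total: 4 + 0 + 6 + 0 = 10.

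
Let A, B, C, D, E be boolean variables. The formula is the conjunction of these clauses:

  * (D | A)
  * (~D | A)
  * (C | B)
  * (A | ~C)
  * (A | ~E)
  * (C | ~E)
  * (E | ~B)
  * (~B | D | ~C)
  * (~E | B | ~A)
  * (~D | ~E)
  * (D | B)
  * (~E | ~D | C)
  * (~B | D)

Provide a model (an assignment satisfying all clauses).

A=True, B=False, C=True, D=True, E=False

Branch on A: take A = True.
The remaining clauses are satisfied by B = False, C = True, D = True, E = False.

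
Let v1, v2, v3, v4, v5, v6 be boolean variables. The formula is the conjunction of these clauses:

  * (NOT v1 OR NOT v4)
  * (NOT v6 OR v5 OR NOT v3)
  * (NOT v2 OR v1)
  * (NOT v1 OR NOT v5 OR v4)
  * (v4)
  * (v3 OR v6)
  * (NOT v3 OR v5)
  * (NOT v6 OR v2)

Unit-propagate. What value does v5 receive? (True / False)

True

(v4) is a unit clause: v4 = True.
From (NOT v4 OR NOT v1) and v4 = True: v1 = False.
(v1 OR NOT v2) with v1 = False leaves only NOT v2, so v2 = False.
In (v2 OR NOT v6), v2 is now false; NOT v6 must hold, so v6 = False.
In (v3 OR v6), v6 is now false; v3 must hold, so v3 = True.
(v5 OR NOT v3): since v3 = True, the clause reduces to (v5). v5 = True.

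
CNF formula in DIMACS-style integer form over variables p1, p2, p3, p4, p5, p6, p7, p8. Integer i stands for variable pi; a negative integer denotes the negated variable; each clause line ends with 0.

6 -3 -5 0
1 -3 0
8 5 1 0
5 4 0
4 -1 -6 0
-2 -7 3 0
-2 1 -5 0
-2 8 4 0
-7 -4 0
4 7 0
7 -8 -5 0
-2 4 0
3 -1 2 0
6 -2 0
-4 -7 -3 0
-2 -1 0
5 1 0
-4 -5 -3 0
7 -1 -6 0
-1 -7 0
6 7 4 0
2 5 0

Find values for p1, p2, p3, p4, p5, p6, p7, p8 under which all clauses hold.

p1=False, p2=False, p3=False, p4=True, p5=True, p6=True, p7=False, p8=False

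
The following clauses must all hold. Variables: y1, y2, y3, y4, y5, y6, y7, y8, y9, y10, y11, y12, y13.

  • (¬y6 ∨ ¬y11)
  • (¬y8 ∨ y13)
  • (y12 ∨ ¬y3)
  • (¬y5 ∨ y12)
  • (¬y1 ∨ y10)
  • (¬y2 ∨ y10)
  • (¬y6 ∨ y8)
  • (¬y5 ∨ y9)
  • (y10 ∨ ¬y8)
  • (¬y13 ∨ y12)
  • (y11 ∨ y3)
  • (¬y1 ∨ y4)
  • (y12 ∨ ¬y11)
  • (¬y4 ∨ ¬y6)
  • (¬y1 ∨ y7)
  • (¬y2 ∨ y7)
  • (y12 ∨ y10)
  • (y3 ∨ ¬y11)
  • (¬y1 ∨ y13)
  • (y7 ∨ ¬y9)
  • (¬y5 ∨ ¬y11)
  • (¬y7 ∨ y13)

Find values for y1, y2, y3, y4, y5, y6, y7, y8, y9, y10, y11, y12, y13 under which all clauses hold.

Pure literal: y1 appears only negated; assign y1 = False.
y5 occurs only negated in the remaining clauses — set y5 = False.
Set y2 = True and propagate.
  then y10 is forced to True.
  then y7 is forced to True.
  then y13 is forced to True.
  then y12 is forced to True.
Branch on y3: take y3 = True.
For the remaining variables, y4 = True, y6 = False, y8 = False, y9 = True, y11 = False works.

y1=False, y2=True, y3=True, y4=True, y5=False, y6=False, y7=True, y8=False, y9=True, y10=True, y11=False, y12=True, y13=True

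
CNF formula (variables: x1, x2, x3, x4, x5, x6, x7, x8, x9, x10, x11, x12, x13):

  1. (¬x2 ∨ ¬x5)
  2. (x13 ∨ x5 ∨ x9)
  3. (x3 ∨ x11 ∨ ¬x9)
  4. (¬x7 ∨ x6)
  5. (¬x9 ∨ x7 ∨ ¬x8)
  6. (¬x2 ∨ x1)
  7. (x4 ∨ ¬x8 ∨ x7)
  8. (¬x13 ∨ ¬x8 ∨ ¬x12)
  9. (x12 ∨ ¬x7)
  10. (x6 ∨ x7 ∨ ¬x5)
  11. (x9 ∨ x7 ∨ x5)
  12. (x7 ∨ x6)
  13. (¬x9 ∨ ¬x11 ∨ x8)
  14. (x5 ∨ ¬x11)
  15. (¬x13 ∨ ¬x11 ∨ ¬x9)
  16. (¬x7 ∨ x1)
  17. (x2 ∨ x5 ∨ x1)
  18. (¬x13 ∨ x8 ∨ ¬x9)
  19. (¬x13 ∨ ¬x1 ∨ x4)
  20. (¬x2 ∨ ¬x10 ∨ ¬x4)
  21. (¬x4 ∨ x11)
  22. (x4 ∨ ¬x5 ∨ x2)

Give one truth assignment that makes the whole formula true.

Pure literal: x3 appears only positively; assign x3 = True.
x6 occurs only positively in the remaining clauses — set x6 = True.
Try x1 = True.
Try x2 = False.
Branch on x4: take x4 = True.
  then x11 is forced to True.
  then x5 is forced to True.
The remaining clauses are satisfied by x7 = True, x8 = True, x9 = False, x10 = False, x12 = True, x13 = False.
Every clause has at least one true literal under this assignment.

x1 = True  x2 = False  x3 = True  x4 = True  x5 = True  x6 = True  x7 = True  x8 = True  x9 = False  x10 = False  x11 = True  x12 = True  x13 = False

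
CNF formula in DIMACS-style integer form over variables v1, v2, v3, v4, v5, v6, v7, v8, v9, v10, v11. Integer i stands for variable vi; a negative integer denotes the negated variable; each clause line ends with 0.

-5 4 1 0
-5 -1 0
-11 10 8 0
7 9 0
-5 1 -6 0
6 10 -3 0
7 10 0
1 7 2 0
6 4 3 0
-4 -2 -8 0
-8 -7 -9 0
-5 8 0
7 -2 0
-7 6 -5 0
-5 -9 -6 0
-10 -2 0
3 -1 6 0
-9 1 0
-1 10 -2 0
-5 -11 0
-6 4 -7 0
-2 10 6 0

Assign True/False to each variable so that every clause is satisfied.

v1 = T, v2 = F, v3 = T, v4 = T, v5 = F, v6 = F, v7 = T, v8 = T, v9 = F, v10 = T, v11 = T

Pure literal: v5 appears only negated; assign v5 = False.
Try v1 = True.
Set v2 = False and propagate.
For the remaining variables, v3 = True, v4 = True, v6 = False, v7 = True, v8 = True, v9 = False, v10 = True, v11 = True works.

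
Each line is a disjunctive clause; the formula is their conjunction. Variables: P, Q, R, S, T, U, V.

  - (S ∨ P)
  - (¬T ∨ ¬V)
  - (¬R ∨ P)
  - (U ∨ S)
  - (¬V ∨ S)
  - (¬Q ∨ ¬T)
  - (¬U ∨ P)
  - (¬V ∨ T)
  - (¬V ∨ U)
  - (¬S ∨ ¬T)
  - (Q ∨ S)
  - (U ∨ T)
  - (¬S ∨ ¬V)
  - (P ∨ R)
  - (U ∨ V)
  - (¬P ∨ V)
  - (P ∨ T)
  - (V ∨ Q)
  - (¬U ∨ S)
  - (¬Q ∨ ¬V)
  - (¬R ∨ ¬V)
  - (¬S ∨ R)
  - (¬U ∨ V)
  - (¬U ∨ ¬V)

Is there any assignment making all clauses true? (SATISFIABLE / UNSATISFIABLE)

UNSATISFIABLE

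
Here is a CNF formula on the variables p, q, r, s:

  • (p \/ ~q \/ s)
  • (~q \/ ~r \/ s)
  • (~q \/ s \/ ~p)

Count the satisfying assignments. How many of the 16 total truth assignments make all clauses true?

Case analysis on q and s:
  q=1, s=1: remaining (p,r) ∈ {(0,0); (0,1); (1,0); (1,1)} — 4.
  q=1, s=0: a clause becomes empty — 0.
  q=0, s=1: remaining (p,r) ∈ {(0,0); (0,1); (1,0); (1,1)} — 4.
  q=0, s=0: remaining (p,r) ∈ {(0,0); (0,1); (1,0); (1,1)} — 4.
Total: 4 + 0 + 4 + 4 = 12.

12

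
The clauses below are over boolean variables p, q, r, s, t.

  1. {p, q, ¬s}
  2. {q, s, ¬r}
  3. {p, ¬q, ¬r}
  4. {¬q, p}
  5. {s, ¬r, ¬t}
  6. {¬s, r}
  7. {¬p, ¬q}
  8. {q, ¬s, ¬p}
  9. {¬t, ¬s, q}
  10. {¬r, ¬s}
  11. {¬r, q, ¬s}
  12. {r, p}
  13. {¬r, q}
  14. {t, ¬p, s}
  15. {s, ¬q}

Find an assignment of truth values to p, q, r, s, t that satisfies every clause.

p = True  q = False  r = False  s = False  t = True

Check each clause:
  1. {q, ¬s, p} — p is true.
  2. {¬r, s, q} — ¬r is true.
  3. {p, ¬q, ¬r} — p is true.
  4. {¬q, p} — p is true.
  5. {¬t, s, ¬r} — ¬r is true.
  6. {r, ¬s} — ¬s is true.
  7. {¬q, ¬p} — ¬q is true.
  8. {¬p, ¬s, q} — ¬s is true.
  9. {q, ¬t, ¬s} — ¬s is true.
  10. {¬r, ¬s} — ¬s is true.
  11. {q, ¬s, ¬r} — ¬s is true.
  12. {r, p} — p is true.
  13. {q, ¬r} — ¬r is true.
  14. {t, s, ¬p} — t is true.
  15. {¬q, s} — ¬q is true.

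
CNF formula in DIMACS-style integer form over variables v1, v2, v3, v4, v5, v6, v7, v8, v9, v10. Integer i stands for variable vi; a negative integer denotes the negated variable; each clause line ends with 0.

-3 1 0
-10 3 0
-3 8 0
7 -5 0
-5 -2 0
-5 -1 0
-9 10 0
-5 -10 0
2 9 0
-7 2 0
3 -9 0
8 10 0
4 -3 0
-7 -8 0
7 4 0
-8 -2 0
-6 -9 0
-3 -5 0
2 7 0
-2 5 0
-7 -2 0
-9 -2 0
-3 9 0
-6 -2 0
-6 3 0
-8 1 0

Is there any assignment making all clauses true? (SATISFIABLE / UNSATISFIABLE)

UNSATISFIABLE

v2 = True:
  propagation gives v5=False; an empty clause results — contradiction.
v2 = False:
  propagation gives v9=True, v10=True, v3=True, v1=True; an empty clause results — contradiction.
Every branch closes, so no satisfying assignment exists.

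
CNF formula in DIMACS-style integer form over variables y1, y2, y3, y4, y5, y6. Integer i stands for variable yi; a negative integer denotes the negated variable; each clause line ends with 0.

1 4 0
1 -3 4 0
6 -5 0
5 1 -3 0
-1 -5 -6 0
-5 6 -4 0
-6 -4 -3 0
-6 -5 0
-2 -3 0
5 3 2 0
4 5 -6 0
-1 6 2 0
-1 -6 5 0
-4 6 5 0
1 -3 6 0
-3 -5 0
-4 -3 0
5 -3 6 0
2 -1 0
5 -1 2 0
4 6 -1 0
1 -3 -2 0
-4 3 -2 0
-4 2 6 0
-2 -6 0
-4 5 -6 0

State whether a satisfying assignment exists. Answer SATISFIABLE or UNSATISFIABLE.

y6 = True:
  propagation gives y5=False, y4=True; an empty clause results — contradiction.
y6 = False:
  propagation gives y5=False, y4=False, y1=True; an empty clause results — contradiction.
Every branch closes, so no satisfying assignment exists.

UNSATISFIABLE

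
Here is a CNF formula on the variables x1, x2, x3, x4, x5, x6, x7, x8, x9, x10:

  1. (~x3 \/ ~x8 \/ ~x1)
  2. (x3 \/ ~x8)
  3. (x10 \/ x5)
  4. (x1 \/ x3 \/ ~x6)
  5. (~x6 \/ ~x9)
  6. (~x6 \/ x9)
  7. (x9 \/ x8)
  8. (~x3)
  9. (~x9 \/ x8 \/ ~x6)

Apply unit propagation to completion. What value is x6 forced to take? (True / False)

False

(~x3) is a unit clause: x3 = False.
(x3 \/ ~x8) with x3 = False leaves only ~x8, so x8 = False.
From (x9 \/ x8) and x8 = False: x9 = True.
From (~x6 \/ ~x9) and x9 = True: x6 = False.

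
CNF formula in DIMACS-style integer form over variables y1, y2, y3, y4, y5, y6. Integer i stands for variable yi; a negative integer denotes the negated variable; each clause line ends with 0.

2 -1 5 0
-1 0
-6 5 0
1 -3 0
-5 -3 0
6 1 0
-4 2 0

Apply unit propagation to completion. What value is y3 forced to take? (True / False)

False

Unit clause (!y1) sets y1 = False.
(!y3 || y1) with y1 = False leaves only !y3, so y3 = False.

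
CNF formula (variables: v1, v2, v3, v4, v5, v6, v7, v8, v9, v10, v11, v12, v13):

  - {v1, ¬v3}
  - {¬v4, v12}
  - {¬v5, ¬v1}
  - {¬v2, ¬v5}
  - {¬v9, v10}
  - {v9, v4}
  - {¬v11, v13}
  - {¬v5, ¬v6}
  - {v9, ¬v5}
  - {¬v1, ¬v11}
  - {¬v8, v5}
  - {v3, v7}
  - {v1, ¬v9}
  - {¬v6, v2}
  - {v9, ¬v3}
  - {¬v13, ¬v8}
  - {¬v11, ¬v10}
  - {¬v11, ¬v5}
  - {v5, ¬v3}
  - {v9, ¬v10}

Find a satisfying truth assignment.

v1 = T, v2 = T, v3 = F, v4 = T, v5 = F, v6 = F, v7 = T, v8 = F, v9 = T, v10 = T, v11 = F, v12 = T, v13 = T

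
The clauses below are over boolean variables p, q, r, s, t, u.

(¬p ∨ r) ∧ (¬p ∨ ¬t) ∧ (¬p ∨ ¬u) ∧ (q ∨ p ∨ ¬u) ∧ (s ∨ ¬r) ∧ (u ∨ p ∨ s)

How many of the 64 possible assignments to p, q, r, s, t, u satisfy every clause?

Split on p, then u.
  p=T, u=T: a clause becomes empty — 0.
  p=T, u=F: remaining (q,r,s,t) ∈ {(F,T,T,F); (T,T,T,F)} — 2.
  p=F, u=T: t free; 3 ways for (q,r,s) × 2^1 = 6.
  p=F, u=F: forces s=T; q, r, t free → 2^3 = 8.
Total: 0 + 2 + 6 + 8 = 16.

16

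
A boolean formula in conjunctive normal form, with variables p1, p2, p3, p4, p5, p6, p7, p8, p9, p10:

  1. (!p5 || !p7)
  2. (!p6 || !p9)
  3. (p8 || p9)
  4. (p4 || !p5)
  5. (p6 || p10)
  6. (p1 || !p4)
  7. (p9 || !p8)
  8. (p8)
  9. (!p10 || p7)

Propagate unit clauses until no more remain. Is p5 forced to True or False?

False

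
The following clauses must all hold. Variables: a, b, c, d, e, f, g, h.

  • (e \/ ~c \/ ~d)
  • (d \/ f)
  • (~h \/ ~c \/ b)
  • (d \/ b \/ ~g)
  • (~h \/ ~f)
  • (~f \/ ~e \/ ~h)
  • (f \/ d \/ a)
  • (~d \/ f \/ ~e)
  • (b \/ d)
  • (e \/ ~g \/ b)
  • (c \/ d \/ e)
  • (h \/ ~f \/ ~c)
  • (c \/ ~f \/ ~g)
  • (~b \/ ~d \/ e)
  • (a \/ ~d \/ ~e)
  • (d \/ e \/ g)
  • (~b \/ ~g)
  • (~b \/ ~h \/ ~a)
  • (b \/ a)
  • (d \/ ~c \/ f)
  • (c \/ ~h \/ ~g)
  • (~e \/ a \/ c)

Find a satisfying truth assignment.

a = True, b = False, c = False, d = True, e = False, f = True, g = False, h = False

Check each clause:
  1. (~d \/ e \/ ~c) — ~c is true.
  2. (f \/ d) — d is true.
  3. (b \/ ~h \/ ~c) — ~h is true.
  4. (b \/ ~g \/ d) — ~g is true.
  5. (~f \/ ~h) — ~h is true.
  6. (~f \/ ~e \/ ~h) — ~h is true.
  7. (a \/ d \/ f) — a is true.
  8. (~d \/ ~e \/ f) — ~e is true.
  9. (b \/ d) — d is true.
  10. (e \/ ~g \/ b) — ~g is true.
  11. (e \/ c \/ d) — d is true.
  12. (~f \/ h \/ ~c) — ~c is true.
  13. (~f \/ c \/ ~g) — ~g is true.
  14. (~b \/ ~d \/ e) — ~b is true.
  15. (~d \/ a \/ ~e) — a is true.
  16. (g \/ d \/ e) — d is true.
  17. (~g \/ ~b) — ~g is true.
  18. (~b \/ ~h \/ ~a) — ~h is true.
  19. (a \/ b) — a is true.
  20. (~c \/ d \/ f) — d is true.
  21. (c \/ ~h \/ ~g) — ~h is true.
  22. (c \/ a \/ ~e) — a is true.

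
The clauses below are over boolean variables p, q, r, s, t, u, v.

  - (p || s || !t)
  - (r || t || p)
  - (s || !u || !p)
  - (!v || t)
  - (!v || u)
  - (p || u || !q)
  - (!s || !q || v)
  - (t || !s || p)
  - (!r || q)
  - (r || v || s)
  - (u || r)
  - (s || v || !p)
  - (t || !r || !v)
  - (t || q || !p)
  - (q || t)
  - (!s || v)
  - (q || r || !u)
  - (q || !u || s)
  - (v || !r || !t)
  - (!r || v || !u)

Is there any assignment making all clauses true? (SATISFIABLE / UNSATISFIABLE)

Try p = False.
Set q = True and propagate.
  then u is forced to True.
For the remaining variables, r = True, s = True, t = True, v = True works.
So p = False, q = True, r = True, s = True, t = True, u = True, v = True is a satisfying assignment.

SATISFIABLE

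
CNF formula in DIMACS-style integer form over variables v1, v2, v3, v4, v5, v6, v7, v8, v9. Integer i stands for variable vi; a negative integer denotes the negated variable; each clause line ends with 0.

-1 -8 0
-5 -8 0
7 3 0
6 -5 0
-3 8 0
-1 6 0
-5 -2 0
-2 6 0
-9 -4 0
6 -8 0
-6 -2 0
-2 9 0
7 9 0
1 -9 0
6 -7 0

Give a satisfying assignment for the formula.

Pure literal: v2 appears only negated; assign v2 = False.
Try v1 = False.
  then v9 is forced to False.
  then v7 is forced to True.
  then v6 is forced to True.
Set v3 = False and propagate.
Try v5 = True.
  then v8 is forced to False.
v4 is now unconstrained; take v4 = True.
Every clause has at least one true literal under this assignment.

v1=F  v2=F  v3=F  v4=T  v5=T  v6=T  v7=T  v8=F  v9=F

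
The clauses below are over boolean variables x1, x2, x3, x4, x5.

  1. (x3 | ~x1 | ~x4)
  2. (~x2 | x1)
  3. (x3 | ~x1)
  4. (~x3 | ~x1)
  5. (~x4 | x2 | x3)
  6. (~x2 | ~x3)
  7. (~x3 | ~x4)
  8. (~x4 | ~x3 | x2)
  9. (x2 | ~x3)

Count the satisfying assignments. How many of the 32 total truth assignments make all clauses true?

2

Satisfying assignments:
  x1=F x2=F x3=F x4=F x5=F
  x1=F x2=F x3=F x4=F x5=T
Count: 2.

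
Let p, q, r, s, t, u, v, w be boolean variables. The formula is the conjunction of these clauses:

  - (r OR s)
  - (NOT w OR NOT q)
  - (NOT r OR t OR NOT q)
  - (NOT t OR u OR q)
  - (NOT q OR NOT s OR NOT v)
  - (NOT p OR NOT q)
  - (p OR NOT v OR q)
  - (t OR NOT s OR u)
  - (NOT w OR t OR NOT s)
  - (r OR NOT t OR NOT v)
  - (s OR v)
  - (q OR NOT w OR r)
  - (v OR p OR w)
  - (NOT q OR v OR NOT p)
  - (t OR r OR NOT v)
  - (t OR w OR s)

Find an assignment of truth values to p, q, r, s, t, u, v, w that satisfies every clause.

p = T, q = F, r = T, s = F, t = F, u = F, v = T, w = T

Try p = True.
  then q is forced to False.
Set r = True and propagate.
Try s = False.
  then v is forced to True.
For the remaining variables, t = False, u = False, w = True works.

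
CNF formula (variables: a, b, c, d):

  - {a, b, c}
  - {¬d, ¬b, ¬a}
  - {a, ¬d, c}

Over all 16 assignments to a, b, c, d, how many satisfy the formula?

11

Case analysis on a and b:
  a=T, b=T: remaining (c,d) ∈ {(F,F); (T,F)} — 2.
  a=T, b=F: remaining (c,d) ∈ {(F,F); (F,T); (T,F); (T,T)} — 4.
  a=F, b=T: remaining (c,d) ∈ {(F,F); (T,F); (T,T)} — 3.
  a=F, b=F: remaining (c,d) ∈ {(T,F); (T,T)} — 2.
Total: 2 + 4 + 3 + 2 = 11.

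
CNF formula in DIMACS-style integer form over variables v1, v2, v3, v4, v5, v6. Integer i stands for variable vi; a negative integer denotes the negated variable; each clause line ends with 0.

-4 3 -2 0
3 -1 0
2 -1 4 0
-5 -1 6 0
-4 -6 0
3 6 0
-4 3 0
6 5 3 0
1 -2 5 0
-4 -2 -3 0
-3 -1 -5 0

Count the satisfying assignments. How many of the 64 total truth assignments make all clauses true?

Case analysis on v3 and v1:
  v3=1, v1=1: remaining (v2,v4,v5,v6) ∈ {(0,1,0,0); (1,0,0,0); (1,0,0,1)} — 3.
  v3=1, v1=0: 8 of the 16 assignments to (v2,v4,v5,v6) work.
  v3=0, v1=1: a clause becomes empty — 0.
  v3=0, v1=0: remaining (v2,v4,v5,v6) ∈ {(0,0,0,1); (0,0,1,1); (1,0,1,1)} — 3.
Total: 3 + 8 + 0 + 3 = 14.

14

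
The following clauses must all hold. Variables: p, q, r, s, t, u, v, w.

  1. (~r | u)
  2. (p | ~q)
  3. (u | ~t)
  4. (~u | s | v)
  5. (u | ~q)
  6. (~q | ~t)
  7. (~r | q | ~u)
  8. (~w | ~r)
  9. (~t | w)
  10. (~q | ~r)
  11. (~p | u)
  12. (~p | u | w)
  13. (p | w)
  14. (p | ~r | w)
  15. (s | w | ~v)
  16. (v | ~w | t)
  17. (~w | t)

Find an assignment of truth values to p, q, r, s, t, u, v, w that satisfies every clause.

p=False  q=False  r=False  s=False  t=True  u=True  v=True  w=True

Pure literal: r appears only negated; assign r = False.
Try p = False.
  then q is forced to False.
  then w is forced to True.
  then t is forced to True.
  then u is forced to True.
Set s = False and propagate.
  then v is forced to True.
Check each clause:
  1. (~r | u) — ~r is true.
  2. (p | ~q) — ~q is true.
  3. (~t | u) — u is true.
  4. (s | ~u | v) — v is true.
  5. (u | ~q) — u is true.
  6. (~t | ~q) — ~q is true.
  7. (~u | ~r | q) — ~r is true.
  8. (~r | ~w) — ~r is true.
  9. (w | ~t) — w is true.
  10. (~r | ~q) — ~r is true.
  11. (u | ~p) — u is true.
  12. (w | ~p | u) — w is true.
  13. (p | w) — w is true.
  14. (p | w | ~r) — w is true.
  15. (s | w | ~v) — w is true.
  16. (t | ~w | v) — t is true.
  17. (~w | t) — t is true.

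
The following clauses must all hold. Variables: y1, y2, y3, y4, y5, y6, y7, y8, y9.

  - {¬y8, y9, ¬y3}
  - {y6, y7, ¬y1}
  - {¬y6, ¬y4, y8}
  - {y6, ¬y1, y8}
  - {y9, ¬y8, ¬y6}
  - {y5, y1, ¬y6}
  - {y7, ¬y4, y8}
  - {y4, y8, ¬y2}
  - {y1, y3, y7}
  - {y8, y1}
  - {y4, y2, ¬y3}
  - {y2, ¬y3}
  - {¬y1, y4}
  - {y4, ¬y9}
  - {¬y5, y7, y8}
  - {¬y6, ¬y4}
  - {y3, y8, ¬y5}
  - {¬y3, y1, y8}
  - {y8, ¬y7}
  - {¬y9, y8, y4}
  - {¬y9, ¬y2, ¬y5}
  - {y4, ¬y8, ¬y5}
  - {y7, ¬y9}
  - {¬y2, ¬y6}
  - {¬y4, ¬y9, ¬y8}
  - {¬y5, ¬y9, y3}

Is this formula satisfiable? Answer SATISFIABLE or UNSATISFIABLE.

Try y1 = False.
  then y8 is forced to True.
Set y2 = True and propagate.
  then y6 is forced to False.
For the remaining variables, y3 = False, y4 = True, y5 = False, y7 = True, y9 = False works.
So y1 = 0, y2 = 1, y3 = 0, y4 = 1, y5 = 0, y6 = 0, y7 = 1, y8 = 1, y9 = 0 is a satisfying assignment.

SATISFIABLE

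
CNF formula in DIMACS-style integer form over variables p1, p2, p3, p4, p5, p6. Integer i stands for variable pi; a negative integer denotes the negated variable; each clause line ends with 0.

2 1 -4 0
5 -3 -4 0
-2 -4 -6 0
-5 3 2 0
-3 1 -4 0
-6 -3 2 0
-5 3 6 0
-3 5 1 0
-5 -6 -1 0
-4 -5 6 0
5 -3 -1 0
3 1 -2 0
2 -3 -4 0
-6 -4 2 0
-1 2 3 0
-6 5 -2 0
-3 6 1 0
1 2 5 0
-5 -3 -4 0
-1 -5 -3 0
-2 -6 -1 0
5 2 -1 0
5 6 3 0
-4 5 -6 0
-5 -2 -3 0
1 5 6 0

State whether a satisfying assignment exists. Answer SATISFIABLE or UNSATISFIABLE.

UNSATISFIABLE

p5 = True:
  p3 = True:
    propagation gives p4=False, p1=False, p6=True, p2=True; an empty clause results — contradiction.
  p3 = False:
    propagation gives p2=True, p6=True, p4=False, p1=False; an empty clause results — contradiction.
p5 = False:
  p1 = True:
    propagation gives p3=False, p2=True, p6=False; an empty clause results — contradiction.
  p1 = False:
    propagation gives p3=False, p2=False; an empty clause results — contradiction.
Every branch closes, so no satisfying assignment exists.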